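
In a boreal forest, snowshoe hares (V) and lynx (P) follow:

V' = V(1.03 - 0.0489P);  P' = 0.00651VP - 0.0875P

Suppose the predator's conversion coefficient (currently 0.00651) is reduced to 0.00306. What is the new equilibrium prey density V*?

At the interior fixed point, setting dP/dt = 0 with P > 0 fixes V* = (predator death rate)/(VP coefficient) — independent of the other coefficients.
With the change, V* = 0.0875/0.00306 = 28.6; it rises from 13.4.

V* ≈ 28.6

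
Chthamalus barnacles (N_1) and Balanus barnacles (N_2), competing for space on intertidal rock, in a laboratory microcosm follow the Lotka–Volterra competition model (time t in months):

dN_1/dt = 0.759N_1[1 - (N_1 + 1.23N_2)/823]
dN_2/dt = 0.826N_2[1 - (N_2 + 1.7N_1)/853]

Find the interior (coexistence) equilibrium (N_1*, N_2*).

Setting both brackets to zero gives the nullclines N_1 + 1.23N_2 = 823 and 1.7N_1 + N_2 = 853.
Substituting N_2 = 853 - 1.7N_1 into the first: N_1(1 - 1.23·1.7) = 823 - 1.23·853.
So N_1* = -226/-1.09 = 207, and then N_2* = 853 - 1.7·207 = 501.

N_1* ≈ 207, N_2* ≈ 501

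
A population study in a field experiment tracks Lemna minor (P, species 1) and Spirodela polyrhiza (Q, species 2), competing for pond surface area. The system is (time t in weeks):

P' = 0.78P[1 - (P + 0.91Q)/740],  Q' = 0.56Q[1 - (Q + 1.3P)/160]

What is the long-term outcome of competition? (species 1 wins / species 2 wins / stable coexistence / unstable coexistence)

Compare the nullcline intercepts: K1/α12 = 740/0.91 = 813 > K2 = 160; K2/α21 = 160/1.3 = 123 < K1 = 740.
Since the inequalities point opposite ways, species 1 can invade but species 2 cannot.

species 1 excludes species 2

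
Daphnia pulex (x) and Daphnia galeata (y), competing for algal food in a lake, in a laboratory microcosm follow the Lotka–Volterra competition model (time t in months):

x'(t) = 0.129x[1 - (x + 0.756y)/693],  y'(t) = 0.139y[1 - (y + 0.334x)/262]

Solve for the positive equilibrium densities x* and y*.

Setting both brackets to zero gives the nullclines x + 0.756y = 693 and 0.334x + y = 262.
Substituting y = 262 - 0.334x into the first: x(1 - 0.756·0.334) = 693 - 0.756·262.
So x* = 495/0.747 = 662, and then y* = 262 - 0.334·662 = 40.9.

x* ≈ 662, y* ≈ 40.9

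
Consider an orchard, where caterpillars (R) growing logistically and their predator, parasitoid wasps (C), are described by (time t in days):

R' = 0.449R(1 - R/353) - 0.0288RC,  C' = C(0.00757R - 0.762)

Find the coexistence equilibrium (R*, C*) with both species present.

R* ≈ 101, C* ≈ 11.1

From dC/dt = 0 with C > 0: 0.00757R* = 0.762, so R* = 101.
Substitute into dR/dt = 0: 0.449(1 - 101/353) = 0.0288C*.
The bracket is 0.715, giving C* = 0.321/0.0288 = 11.1.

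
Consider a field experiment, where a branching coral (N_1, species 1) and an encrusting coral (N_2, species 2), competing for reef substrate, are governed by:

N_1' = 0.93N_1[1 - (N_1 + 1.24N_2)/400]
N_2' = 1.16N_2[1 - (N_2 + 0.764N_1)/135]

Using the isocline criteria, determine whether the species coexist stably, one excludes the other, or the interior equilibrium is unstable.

species 1 excludes species 2

Compare the nullcline intercepts: K1/α12 = 400/1.24 = 323 > K2 = 135; K2/α21 = 135/0.764 = 177 < K1 = 400.
Since the inequalities point opposite ways, species 1 can invade but species 2 cannot.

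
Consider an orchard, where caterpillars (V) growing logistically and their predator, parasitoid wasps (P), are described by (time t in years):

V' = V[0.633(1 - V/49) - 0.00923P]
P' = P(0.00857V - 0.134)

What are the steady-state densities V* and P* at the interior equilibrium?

From dP/dt = 0 with P > 0: 0.00857V* = 0.134, so V* = 15.6.
Substitute into dV/dt = 0: 0.633(1 - 15.6/49) = 0.00923P*.
The bracket is 0.681, giving P* = 0.431/0.00923 = 46.7.

V* ≈ 15.6, P* ≈ 46.7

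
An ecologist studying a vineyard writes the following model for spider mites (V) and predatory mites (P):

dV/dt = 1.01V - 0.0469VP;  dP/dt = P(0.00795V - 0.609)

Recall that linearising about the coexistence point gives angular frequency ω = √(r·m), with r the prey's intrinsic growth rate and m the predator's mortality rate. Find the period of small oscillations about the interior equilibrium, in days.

T ≈ 8.01 days

Here r = 1.01 and m = 0.609, so r·m = 0.615.
ω = √0.615 = 0.784 per day, hence T = 2π/ω ≈ 8.01 days.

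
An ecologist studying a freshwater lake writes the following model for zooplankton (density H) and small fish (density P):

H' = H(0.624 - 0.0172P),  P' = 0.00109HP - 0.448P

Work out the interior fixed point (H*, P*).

Set dP/dt = 0 with P > 0: 0.00109H - 0.448 = 0, so H* = 0.448/0.00109 = 411.
Set dH/dt = 0 with H > 0: 0.624 - 0.0172P = 0, so P* = 0.624/0.0172 = 36.3.

H* ≈ 411, P* ≈ 36.3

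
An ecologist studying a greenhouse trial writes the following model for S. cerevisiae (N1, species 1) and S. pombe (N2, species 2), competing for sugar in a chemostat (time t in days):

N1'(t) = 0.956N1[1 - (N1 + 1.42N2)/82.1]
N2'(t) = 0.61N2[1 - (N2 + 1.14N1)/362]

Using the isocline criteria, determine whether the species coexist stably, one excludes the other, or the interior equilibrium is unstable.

Compare the nullcline intercepts: K1/α12 = 82.1/1.42 = 57.8 < K2 = 362; K2/α21 = 362/1.14 = 318 > K1 = 82.1.
Since the inequalities point opposite ways, species 2 can invade but species 1 cannot.

species 2 excludes species 1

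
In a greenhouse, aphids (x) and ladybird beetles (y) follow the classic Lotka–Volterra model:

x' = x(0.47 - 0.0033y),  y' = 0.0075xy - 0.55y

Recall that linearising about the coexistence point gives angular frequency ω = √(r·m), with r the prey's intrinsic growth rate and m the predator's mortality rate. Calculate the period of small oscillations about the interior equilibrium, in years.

Here r = 0.47 and m = 0.55, so r·m = 0.259.
ω = √0.259 = 0.508 per year, hence T = 2π/ω ≈ 12.4 years.

T ≈ 12.4 years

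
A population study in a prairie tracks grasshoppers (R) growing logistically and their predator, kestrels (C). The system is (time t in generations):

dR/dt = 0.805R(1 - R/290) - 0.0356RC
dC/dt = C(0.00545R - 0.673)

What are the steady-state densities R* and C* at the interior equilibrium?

R* ≈ 123, C* ≈ 13

From dC/dt = 0 with C > 0: 0.00545R* = 0.673, so R* = 123.
Substitute into dR/dt = 0: 0.805(1 - 123/290) = 0.0356C*.
The bracket is 0.574, giving C* = 0.462/0.0356 = 13.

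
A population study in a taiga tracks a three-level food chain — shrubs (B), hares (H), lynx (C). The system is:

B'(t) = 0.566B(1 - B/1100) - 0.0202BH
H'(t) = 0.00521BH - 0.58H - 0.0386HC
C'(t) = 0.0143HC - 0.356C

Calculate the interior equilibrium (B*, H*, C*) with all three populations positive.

From dC/dt = 0: 0.0143H* = 0.356, so H* = 24.9.
From dB/dt = 0: 0.566(1 - B*/1100) = 0.0202·24.9, giving B* = 1100·(1 - 0.888) = 123.
From dH/dt = 0: 0.00521·123 - 0.58 = 0.0386C*, so C* = 0.0591/0.0386 = 1.53.

B* ≈ 123, H* ≈ 24.9, C* ≈ 1.53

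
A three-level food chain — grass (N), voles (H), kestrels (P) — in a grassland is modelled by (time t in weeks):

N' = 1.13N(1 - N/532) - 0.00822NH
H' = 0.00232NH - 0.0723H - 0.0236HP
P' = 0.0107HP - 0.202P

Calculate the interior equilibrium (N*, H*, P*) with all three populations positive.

From dP/dt = 0: 0.0107H* = 0.202, so H* = 18.9.
From dN/dt = 0: 1.13(1 - N*/532) = 0.00822·18.9, giving N* = 532·(1 - 0.137) = 459.
From dH/dt = 0: 0.00232·459 - 0.0723 = 0.0236P*, so P* = 0.992/0.0236 = 42.1.

N* ≈ 459, H* ≈ 18.9, P* ≈ 42.1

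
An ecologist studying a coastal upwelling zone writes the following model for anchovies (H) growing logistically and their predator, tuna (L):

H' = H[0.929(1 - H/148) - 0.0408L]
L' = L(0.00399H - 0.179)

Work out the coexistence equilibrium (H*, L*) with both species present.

H* ≈ 44.9, L* ≈ 15.9

From dL/dt = 0 with L > 0: 0.00399H* = 0.179, so H* = 44.9.
Substitute into dH/dt = 0: 0.929(1 - 44.9/148) = 0.0408L*.
The bracket is 0.697, giving L* = 0.647/0.0408 = 15.9.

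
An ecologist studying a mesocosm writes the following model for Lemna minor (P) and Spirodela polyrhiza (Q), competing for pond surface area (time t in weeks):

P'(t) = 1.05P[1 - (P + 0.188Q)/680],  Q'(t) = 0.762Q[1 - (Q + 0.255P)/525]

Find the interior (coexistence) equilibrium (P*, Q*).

P* ≈ 611, Q* ≈ 369

Setting both brackets to zero gives the nullclines P + 0.188Q = 680 and 0.255P + Q = 525.
Substituting Q = 525 - 0.255P into the first: P(1 - 0.188·0.255) = 680 - 0.188·525.
So P* = 581/0.952 = 611, and then Q* = 525 - 0.255·611 = 369.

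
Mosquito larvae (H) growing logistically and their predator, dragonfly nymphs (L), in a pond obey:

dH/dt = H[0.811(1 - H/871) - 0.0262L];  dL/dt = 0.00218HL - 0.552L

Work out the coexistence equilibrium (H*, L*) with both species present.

From dL/dt = 0 with L > 0: 0.00218H* = 0.552, so H* = 253.
Substitute into dH/dt = 0: 0.811(1 - 253/871) = 0.0262L*.
The bracket is 0.709, giving L* = 0.575/0.0262 = 22.

H* ≈ 253, L* ≈ 22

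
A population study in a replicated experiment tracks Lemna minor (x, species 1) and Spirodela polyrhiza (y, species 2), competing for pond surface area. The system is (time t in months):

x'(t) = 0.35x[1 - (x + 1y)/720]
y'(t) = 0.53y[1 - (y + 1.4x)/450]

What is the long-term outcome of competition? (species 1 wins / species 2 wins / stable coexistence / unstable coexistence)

Compare the nullcline intercepts: K1/α12 = 720/1 = 720 > K2 = 450; K2/α21 = 450/1.4 = 321 < K1 = 720.
Since the inequalities point opposite ways, species 1 can invade but species 2 cannot.

species 1 excludes species 2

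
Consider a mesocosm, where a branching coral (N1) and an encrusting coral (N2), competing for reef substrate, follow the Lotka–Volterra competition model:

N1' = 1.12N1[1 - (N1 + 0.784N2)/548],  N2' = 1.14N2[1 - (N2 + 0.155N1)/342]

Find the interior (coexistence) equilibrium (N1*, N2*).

Setting both brackets to zero gives the nullclines N1 + 0.784N2 = 548 and 0.155N1 + N2 = 342.
Substituting N2 = 342 - 0.155N1 into the first: N1(1 - 0.784·0.155) = 548 - 0.784·342.
So N1* = 280/0.878 = 319, and then N2* = 342 - 0.155·319 = 293.

N1* ≈ 319, N2* ≈ 293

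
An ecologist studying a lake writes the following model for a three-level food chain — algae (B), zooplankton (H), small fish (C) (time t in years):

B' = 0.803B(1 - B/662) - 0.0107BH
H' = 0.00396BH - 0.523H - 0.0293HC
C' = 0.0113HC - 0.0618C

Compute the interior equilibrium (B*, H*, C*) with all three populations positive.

B* ≈ 614, H* ≈ 5.47, C* ≈ 65.1

From dC/dt = 0: 0.0113H* = 0.0618, so H* = 5.47.
From dB/dt = 0: 0.803(1 - B*/662) = 0.0107·5.47, giving B* = 662·(1 - 0.0729) = 614.
From dH/dt = 0: 0.00396·614 - 0.523 = 0.0293C*, so C* = 1.91/0.0293 = 65.1.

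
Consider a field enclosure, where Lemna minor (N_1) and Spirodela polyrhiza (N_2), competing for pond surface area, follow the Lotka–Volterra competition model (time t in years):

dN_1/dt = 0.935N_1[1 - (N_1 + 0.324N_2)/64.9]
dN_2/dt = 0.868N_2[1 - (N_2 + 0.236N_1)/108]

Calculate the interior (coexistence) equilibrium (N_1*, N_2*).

Setting both brackets to zero gives the nullclines N_1 + 0.324N_2 = 64.9 and 0.236N_1 + N_2 = 108.
Substituting N_2 = 108 - 0.236N_1 into the first: N_1(1 - 0.324·0.236) = 64.9 - 0.324·108.
So N_1* = 29.9/0.924 = 32.4, and then N_2* = 108 - 0.236·32.4 = 100.

N_1* ≈ 32.4, N_2* ≈ 100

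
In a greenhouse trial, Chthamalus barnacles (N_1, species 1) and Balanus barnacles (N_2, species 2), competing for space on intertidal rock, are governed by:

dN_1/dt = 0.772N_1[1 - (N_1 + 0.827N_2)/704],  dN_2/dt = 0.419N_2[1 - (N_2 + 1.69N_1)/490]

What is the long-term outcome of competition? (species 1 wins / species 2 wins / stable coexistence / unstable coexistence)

species 1 excludes species 2

Compare the nullcline intercepts: K1/α12 = 704/0.827 = 851 > K2 = 490; K2/α21 = 490/1.69 = 290 < K1 = 704.
Since the inequalities point opposite ways, species 1 can invade but species 2 cannot.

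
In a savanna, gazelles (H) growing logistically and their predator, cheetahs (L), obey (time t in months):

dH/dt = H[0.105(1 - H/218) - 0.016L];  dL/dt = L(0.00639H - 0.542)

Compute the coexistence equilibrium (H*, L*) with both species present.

From dL/dt = 0 with L > 0: 0.00639H* = 0.542, so H* = 84.8.
Substitute into dH/dt = 0: 0.105(1 - 84.8/218) = 0.016L*.
The bracket is 0.611, giving L* = 0.0641/0.016 = 4.01.

H* ≈ 84.8, L* ≈ 4.01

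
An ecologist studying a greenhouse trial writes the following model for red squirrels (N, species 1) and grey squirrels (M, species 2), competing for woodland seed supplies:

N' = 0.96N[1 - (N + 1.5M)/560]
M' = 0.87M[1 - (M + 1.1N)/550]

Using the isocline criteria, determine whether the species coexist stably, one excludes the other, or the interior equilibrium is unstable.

Compare the nullcline intercepts: K1/α12 = 560/1.5 = 373 < K2 = 550; K2/α21 = 550/1.1 = 500 < K1 = 560.
Since both are reversed, neither can invade when rare; the interior point is a saddle.

unstable coexistence (outcome depends on initial conditions)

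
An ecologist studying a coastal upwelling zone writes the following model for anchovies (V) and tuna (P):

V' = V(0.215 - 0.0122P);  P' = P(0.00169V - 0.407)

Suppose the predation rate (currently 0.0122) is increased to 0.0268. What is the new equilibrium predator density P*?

At the interior fixed point, setting dV/dt = 0 with V > 0 fixes P* = (prey growth rate)/(VP coefficient) — independent of the other coefficients.
With the change, P* = 0.215/0.0268 = 8.02; it falls from 17.6.

P* ≈ 8.02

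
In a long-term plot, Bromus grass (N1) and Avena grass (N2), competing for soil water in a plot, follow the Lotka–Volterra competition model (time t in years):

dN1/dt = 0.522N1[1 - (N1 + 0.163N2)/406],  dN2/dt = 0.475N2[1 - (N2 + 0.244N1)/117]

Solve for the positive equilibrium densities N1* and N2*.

Setting both brackets to zero gives the nullclines N1 + 0.163N2 = 406 and 0.244N1 + N2 = 117.
Substituting N2 = 117 - 0.244N1 into the first: N1(1 - 0.163·0.244) = 406 - 0.163·117.
So N1* = 387/0.96 = 403, and then N2* = 117 - 0.244·403 = 18.7.

N1* ≈ 403, N2* ≈ 18.7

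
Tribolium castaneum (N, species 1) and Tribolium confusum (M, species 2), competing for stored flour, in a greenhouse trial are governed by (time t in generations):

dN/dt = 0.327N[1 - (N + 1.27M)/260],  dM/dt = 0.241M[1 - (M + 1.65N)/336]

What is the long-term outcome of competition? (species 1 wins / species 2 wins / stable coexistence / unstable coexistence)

Compare the nullcline intercepts: K1/α12 = 260/1.27 = 205 < K2 = 336; K2/α21 = 336/1.65 = 204 < K1 = 260.
Since both are reversed, neither can invade when rare; the interior point is a saddle.

unstable coexistence (outcome depends on initial conditions)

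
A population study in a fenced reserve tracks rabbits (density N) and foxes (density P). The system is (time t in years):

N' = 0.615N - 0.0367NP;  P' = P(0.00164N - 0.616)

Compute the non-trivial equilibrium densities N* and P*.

Set dP/dt = 0 with P > 0: 0.00164N - 0.616 = 0, so N* = 0.616/0.00164 = 376.
Set dN/dt = 0 with N > 0: 0.615 - 0.0367P = 0, so P* = 0.615/0.0367 = 16.8.

N* ≈ 376, P* ≈ 16.8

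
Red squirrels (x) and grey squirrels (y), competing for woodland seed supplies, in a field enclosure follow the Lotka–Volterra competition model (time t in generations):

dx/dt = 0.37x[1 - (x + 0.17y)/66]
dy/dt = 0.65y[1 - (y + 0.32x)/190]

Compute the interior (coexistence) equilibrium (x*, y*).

x* ≈ 35.6, y* ≈ 179

Setting both brackets to zero gives the nullclines x + 0.17y = 66 and 0.32x + y = 190.
Substituting y = 190 - 0.32x into the first: x(1 - 0.17·0.32) = 66 - 0.17·190.
So x* = 33.7/0.946 = 35.6, and then y* = 190 - 0.32·35.6 = 179.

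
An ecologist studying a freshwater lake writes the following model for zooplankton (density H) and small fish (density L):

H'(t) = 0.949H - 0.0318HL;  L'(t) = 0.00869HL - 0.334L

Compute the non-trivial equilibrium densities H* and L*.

Set dL/dt = 0 with L > 0: 0.00869H - 0.334 = 0, so H* = 0.334/0.00869 = 38.4.
Set dH/dt = 0 with H > 0: 0.949 - 0.0318L = 0, so L* = 0.949/0.0318 = 29.8.

H* ≈ 38.4, L* ≈ 29.8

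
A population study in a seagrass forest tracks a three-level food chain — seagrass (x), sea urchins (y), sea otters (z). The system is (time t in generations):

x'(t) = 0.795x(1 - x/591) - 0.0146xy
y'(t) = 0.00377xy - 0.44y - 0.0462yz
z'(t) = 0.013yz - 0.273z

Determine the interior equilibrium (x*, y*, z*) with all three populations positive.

x* ≈ 363, y* ≈ 21, z* ≈ 20.1

From dz/dt = 0: 0.013y* = 0.273, so y* = 21.
From dx/dt = 0: 0.795(1 - x*/591) = 0.0146·21, giving x* = 591·(1 - 0.386) = 363.
From dy/dt = 0: 0.00377·363 - 0.44 = 0.0462z*, so z* = 0.929/0.0462 = 20.1.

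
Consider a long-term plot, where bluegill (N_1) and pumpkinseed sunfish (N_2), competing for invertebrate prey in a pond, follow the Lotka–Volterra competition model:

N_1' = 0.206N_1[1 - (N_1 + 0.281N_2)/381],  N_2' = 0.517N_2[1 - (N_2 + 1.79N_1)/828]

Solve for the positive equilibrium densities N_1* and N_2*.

Setting both brackets to zero gives the nullclines N_1 + 0.281N_2 = 381 and 1.79N_1 + N_2 = 828.
Substituting N_2 = 828 - 1.79N_1 into the first: N_1(1 - 0.281·1.79) = 381 - 0.281·828.
So N_1* = 148/0.497 = 298, and then N_2* = 828 - 1.79·298 = 294.

N_1* ≈ 298, N_2* ≈ 294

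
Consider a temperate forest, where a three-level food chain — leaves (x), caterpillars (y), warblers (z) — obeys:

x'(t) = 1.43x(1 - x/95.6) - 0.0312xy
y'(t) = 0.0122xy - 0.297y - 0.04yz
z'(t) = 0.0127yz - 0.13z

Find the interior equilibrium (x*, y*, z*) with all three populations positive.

From dz/dt = 0: 0.0127y* = 0.13, so y* = 10.2.
From dx/dt = 0: 1.43(1 - x*/95.6) = 0.0312·10.2, giving x* = 95.6·(1 - 0.223) = 74.2.
From dy/dt = 0: 0.0122·74.2 - 0.297 = 0.04z*, so z* = 0.609/0.04 = 15.2.

x* ≈ 74.2, y* ≈ 10.2, z* ≈ 15.2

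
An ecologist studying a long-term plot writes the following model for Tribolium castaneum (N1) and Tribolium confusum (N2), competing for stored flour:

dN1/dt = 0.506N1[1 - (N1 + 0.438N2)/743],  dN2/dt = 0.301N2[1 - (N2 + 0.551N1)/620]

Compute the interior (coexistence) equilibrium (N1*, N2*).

N1* ≈ 621, N2* ≈ 278

Setting both brackets to zero gives the nullclines N1 + 0.438N2 = 743 and 0.551N1 + N2 = 620.
Substituting N2 = 620 - 0.551N1 into the first: N1(1 - 0.438·0.551) = 743 - 0.438·620.
So N1* = 471/0.759 = 621, and then N2* = 620 - 0.551·621 = 278.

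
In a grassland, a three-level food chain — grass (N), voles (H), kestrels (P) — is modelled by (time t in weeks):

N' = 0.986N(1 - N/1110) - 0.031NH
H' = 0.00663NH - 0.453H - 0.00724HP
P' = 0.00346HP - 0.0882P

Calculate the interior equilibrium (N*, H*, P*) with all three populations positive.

From dP/dt = 0: 0.00346H* = 0.0882, so H* = 25.5.
From dN/dt = 0: 0.986(1 - N*/1110) = 0.031·25.5, giving N* = 1110·(1 - 0.801) = 220.
From dH/dt = 0: 0.00663·220 - 0.453 = 0.00724P*, so P* = 1.01/0.00724 = 139.

N* ≈ 220, H* ≈ 25.5, P* ≈ 139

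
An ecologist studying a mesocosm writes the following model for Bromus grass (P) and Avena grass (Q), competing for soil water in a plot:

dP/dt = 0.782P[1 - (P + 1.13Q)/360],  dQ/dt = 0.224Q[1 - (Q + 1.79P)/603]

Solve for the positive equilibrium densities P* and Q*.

P* ≈ 314, Q* ≈ 40.5

Setting both brackets to zero gives the nullclines P + 1.13Q = 360 and 1.79P + Q = 603.
Substituting Q = 603 - 1.79P into the first: P(1 - 1.13·1.79) = 360 - 1.13·603.
So P* = -321/-1.02 = 314, and then Q* = 603 - 1.79·314 = 40.5.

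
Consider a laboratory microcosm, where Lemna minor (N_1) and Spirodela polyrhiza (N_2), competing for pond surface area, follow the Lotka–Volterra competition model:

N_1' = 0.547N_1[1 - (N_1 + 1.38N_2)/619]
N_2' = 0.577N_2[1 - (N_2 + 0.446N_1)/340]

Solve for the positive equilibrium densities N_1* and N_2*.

N_1* ≈ 390, N_2* ≈ 166

Setting both brackets to zero gives the nullclines N_1 + 1.38N_2 = 619 and 0.446N_1 + N_2 = 340.
Substituting N_2 = 340 - 0.446N_1 into the first: N_1(1 - 1.38·0.446) = 619 - 1.38·340.
So N_1* = 150/0.385 = 390, and then N_2* = 340 - 0.446·390 = 166.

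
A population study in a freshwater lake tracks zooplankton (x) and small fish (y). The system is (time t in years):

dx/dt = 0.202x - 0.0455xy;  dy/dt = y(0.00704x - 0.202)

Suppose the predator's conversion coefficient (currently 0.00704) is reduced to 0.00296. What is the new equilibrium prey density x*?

x* ≈ 68.2

At the interior fixed point, setting dy/dt = 0 with y > 0 fixes x* = (predator death rate)/(xy coefficient) — independent of the other coefficients.
With the change, x* = 0.202/0.00296 = 68.2; it rises from 28.7.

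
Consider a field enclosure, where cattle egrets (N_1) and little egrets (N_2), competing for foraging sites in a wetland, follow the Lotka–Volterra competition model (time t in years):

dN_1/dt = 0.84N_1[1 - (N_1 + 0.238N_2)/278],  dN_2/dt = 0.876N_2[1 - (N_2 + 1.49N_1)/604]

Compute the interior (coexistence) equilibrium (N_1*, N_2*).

N_1* ≈ 208, N_2* ≈ 294

Setting both brackets to zero gives the nullclines N_1 + 0.238N_2 = 278 and 1.49N_1 + N_2 = 604.
Substituting N_2 = 604 - 1.49N_1 into the first: N_1(1 - 0.238·1.49) = 278 - 0.238·604.
So N_1* = 134/0.645 = 208, and then N_2* = 604 - 1.49·208 = 294.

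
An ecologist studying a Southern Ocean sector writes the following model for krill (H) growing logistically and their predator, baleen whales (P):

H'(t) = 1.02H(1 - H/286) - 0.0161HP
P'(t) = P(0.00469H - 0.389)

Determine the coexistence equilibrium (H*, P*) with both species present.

H* ≈ 82.9, P* ≈ 45

From dP/dt = 0 with P > 0: 0.00469H* = 0.389, so H* = 82.9.
Substitute into dH/dt = 0: 1.02(1 - 82.9/286) = 0.0161P*.
The bracket is 0.71, giving P* = 0.724/0.0161 = 45.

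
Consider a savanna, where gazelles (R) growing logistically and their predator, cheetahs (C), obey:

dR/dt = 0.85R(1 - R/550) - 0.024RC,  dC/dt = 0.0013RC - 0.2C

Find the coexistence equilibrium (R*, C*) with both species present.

R* ≈ 154, C* ≈ 25.5

From dC/dt = 0 with C > 0: 0.0013R* = 0.2, so R* = 154.
Substitute into dR/dt = 0: 0.85(1 - 154/550) = 0.024C*.
The bracket is 0.72, giving C* = 0.612/0.024 = 25.5.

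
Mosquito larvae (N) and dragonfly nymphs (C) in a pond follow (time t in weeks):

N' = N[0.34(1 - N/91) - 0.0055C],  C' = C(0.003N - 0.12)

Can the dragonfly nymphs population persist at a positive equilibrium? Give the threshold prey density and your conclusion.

Threshold N = 40; K > 40, so yes, the predator persists.

The predator equation gives dC/dt > 0 only when N > 0.12/0.003 = 40.
Without the predator, N → K = 91. Since 91 > 40, the predator can invade and persist.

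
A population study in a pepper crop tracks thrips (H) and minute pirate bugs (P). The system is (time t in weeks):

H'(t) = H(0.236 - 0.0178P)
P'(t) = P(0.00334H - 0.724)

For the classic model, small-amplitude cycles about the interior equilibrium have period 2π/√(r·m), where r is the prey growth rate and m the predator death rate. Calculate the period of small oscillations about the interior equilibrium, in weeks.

Here r = 0.236 and m = 0.724, so r·m = 0.171.
ω = √0.171 = 0.413 per week, hence T = 2π/ω ≈ 15.2 weeks.

T ≈ 15.2 weeks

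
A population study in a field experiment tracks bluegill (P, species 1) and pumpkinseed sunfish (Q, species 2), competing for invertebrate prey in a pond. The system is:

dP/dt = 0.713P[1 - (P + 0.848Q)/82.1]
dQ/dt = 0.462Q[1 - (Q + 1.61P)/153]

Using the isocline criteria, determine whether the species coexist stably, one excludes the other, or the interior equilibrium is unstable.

species 2 excludes species 1

Compare the nullcline intercepts: K1/α12 = 82.1/0.848 = 96.8 < K2 = 153; K2/α21 = 153/1.61 = 95 > K1 = 82.1.
Since the inequalities point opposite ways, species 2 can invade but species 1 cannot.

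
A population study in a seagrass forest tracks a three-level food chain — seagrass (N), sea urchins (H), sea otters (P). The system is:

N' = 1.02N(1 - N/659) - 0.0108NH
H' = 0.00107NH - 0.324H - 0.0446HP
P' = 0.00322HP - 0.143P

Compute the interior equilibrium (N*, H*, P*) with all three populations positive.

N* ≈ 349, H* ≈ 44.4, P* ≈ 1.11

From dP/dt = 0: 0.00322H* = 0.143, so H* = 44.4.
From dN/dt = 0: 1.02(1 - N*/659) = 0.0108·44.4, giving N* = 659·(1 - 0.47) = 349.
From dH/dt = 0: 0.00107·349 - 0.324 = 0.0446P*, so P* = 0.0496/0.0446 = 1.11.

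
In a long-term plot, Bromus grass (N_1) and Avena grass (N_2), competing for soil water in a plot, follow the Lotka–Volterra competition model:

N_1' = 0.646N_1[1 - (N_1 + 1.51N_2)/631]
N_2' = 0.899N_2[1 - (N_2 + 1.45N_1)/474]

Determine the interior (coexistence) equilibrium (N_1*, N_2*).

N_1* ≈ 71.2, N_2* ≈ 371

Setting both brackets to zero gives the nullclines N_1 + 1.51N_2 = 631 and 1.45N_1 + N_2 = 474.
Substituting N_2 = 474 - 1.45N_1 into the first: N_1(1 - 1.51·1.45) = 631 - 1.51·474.
So N_1* = -84.7/-1.19 = 71.2, and then N_2* = 474 - 1.45·71.2 = 371.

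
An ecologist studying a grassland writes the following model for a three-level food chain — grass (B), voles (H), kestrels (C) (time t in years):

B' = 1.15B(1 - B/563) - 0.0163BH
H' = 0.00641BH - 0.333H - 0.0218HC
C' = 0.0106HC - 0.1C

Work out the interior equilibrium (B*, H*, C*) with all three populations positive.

B* ≈ 488, H* ≈ 9.43, C* ≈ 128

From dC/dt = 0: 0.0106H* = 0.1, so H* = 9.43.
From dB/dt = 0: 1.15(1 - B*/563) = 0.0163·9.43, giving B* = 563·(1 - 0.134) = 488.
From dH/dt = 0: 0.00641·488 - 0.333 = 0.0218C*, so C* = 2.79/0.0218 = 128.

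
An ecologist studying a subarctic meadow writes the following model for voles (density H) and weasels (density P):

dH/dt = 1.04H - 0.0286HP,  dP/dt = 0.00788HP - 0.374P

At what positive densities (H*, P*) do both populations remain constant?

Set dP/dt = 0 with P > 0: 0.00788H - 0.374 = 0, so H* = 0.374/0.00788 = 47.5.
Set dH/dt = 0 with H > 0: 1.04 - 0.0286P = 0, so P* = 1.04/0.0286 = 36.4.

H* ≈ 47.5, P* ≈ 36.4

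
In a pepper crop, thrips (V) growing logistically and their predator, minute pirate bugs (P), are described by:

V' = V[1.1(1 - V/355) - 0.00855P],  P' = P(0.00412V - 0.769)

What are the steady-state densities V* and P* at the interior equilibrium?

From dP/dt = 0 with P > 0: 0.00412V* = 0.769, so V* = 187.
Substitute into dV/dt = 0: 1.1(1 - 187/355) = 0.00855P*.
The bracket is 0.474, giving P* = 0.522/0.00855 = 61.

V* ≈ 187, P* ≈ 61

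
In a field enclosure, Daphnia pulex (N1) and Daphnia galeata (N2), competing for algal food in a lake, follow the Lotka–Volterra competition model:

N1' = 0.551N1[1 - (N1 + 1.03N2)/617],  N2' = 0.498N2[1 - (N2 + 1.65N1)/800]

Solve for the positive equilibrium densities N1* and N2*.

Setting both brackets to zero gives the nullclines N1 + 1.03N2 = 617 and 1.65N1 + N2 = 800.
Substituting N2 = 800 - 1.65N1 into the first: N1(1 - 1.03·1.65) = 617 - 1.03·800.
So N1* = -207/-0.7 = 296, and then N2* = 800 - 1.65·296 = 312.

N1* ≈ 296, N2* ≈ 312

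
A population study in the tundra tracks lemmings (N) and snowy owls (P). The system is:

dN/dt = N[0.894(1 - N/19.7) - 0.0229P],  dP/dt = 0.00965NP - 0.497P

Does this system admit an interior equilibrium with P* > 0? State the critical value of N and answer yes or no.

The predator equation gives dP/dt > 0 only when N > 0.497/0.00965 = 51.5.
Without the predator, N → K = 19.7. Since 19.7 < 51.5, the predator cannot invade.

Threshold N = 51.5; K < 51.5, so no, the predator goes extinct.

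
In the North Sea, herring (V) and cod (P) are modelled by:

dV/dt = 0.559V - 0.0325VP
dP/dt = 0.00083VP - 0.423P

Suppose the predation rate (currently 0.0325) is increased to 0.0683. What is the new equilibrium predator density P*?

At the interior fixed point, setting dV/dt = 0 with V > 0 fixes P* = (prey growth rate)/(VP coefficient) — independent of the other coefficients.
With the change, P* = 0.559/0.0683 = 8.18; it falls from 17.2.

P* ≈ 8.18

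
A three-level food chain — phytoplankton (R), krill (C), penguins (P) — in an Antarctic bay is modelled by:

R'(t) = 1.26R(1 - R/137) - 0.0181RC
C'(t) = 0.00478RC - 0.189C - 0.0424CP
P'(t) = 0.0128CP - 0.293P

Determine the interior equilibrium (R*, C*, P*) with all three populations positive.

R* ≈ 92, C* ≈ 22.9, P* ≈ 5.91

From dP/dt = 0: 0.0128C* = 0.293, so C* = 22.9.
From dR/dt = 0: 1.26(1 - R*/137) = 0.0181·22.9, giving R* = 137·(1 - 0.329) = 92.
From dC/dt = 0: 0.00478·92 - 0.189 = 0.0424P*, so P* = 0.251/0.0424 = 5.91.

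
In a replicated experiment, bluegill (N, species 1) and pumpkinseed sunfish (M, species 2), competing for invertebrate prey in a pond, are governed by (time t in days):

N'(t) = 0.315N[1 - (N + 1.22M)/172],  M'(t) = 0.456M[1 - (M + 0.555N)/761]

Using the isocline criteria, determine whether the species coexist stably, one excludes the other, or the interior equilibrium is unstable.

Compare the nullcline intercepts: K1/α12 = 172/1.22 = 141 < K2 = 761; K2/α21 = 761/0.555 = 1370 > K1 = 172.
Since the inequalities point opposite ways, species 2 can invade but species 1 cannot.

species 2 excludes species 1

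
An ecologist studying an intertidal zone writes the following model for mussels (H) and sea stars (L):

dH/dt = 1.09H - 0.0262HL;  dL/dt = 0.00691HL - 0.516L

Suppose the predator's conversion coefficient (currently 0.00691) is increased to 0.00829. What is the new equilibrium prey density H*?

H* ≈ 62.2

At the interior fixed point, setting dL/dt = 0 with L > 0 fixes H* = (predator death rate)/(HL coefficient) — independent of the other coefficients.
With the change, H* = 0.516/0.00829 = 62.2; it falls from 74.7.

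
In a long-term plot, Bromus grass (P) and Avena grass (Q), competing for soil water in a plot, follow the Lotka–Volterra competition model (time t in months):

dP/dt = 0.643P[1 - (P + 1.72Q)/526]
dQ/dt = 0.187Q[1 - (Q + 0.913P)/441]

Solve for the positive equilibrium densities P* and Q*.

P* ≈ 408, Q* ≈ 68.8

Setting both brackets to zero gives the nullclines P + 1.72Q = 526 and 0.913P + Q = 441.
Substituting Q = 441 - 0.913P into the first: P(1 - 1.72·0.913) = 526 - 1.72·441.
So P* = -233/-0.57 = 408, and then Q* = 441 - 0.913·408 = 68.8.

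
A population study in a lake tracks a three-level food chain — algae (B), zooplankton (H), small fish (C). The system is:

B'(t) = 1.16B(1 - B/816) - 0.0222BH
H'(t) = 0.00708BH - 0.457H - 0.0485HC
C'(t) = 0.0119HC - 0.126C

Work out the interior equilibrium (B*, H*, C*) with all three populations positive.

From dC/dt = 0: 0.0119H* = 0.126, so H* = 10.6.
From dB/dt = 0: 1.16(1 - B*/816) = 0.0222·10.6, giving B* = 816·(1 - 0.203) = 651.
From dH/dt = 0: 0.00708·651 - 0.457 = 0.0485C*, so C* = 4.15/0.0485 = 85.6.

B* ≈ 651, H* ≈ 10.6, C* ≈ 85.6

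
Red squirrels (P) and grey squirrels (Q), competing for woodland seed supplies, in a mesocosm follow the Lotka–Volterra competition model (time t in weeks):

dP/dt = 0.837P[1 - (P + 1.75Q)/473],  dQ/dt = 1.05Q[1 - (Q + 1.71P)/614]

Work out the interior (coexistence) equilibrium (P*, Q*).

Setting both brackets to zero gives the nullclines P + 1.75Q = 473 and 1.71P + Q = 614.
Substituting Q = 614 - 1.71P into the first: P(1 - 1.75·1.71) = 473 - 1.75·614.
So P* = -602/-1.99 = 302, and then Q* = 614 - 1.71·302 = 97.8.

P* ≈ 302, Q* ≈ 97.8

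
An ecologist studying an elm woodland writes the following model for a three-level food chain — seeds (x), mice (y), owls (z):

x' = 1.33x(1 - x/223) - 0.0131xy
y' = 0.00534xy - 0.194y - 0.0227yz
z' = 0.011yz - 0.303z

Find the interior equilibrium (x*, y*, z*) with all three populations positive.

x* ≈ 162, y* ≈ 27.5, z* ≈ 29.7

From dz/dt = 0: 0.011y* = 0.303, so y* = 27.5.
From dx/dt = 0: 1.33(1 - x*/223) = 0.0131·27.5, giving x* = 223·(1 - 0.271) = 162.
From dy/dt = 0: 0.00534·162 - 0.194 = 0.0227z*, so z* = 0.674/0.0227 = 29.7.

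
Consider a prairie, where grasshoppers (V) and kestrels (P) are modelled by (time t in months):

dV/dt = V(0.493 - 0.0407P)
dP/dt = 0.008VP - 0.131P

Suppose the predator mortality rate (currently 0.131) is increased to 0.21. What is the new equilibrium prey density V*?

At the interior fixed point, setting dP/dt = 0 with P > 0 fixes V* = (predator death rate)/(VP coefficient) — independent of the other coefficients.
With the change, V* = 0.21/0.008 = 26.2; it rises from 16.4.

V* ≈ 26.2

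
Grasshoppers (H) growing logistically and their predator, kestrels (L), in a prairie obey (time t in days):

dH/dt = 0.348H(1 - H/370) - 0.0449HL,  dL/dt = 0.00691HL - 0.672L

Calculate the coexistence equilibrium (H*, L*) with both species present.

H* ≈ 97.3, L* ≈ 5.71

From dL/dt = 0 with L > 0: 0.00691H* = 0.672, so H* = 97.3.
Substitute into dH/dt = 0: 0.348(1 - 97.3/370) = 0.0449L*.
The bracket is 0.737, giving L* = 0.257/0.0449 = 5.71.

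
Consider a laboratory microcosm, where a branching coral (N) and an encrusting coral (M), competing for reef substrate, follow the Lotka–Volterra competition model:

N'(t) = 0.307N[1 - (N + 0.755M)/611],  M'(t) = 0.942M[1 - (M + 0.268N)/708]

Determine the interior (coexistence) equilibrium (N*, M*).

Setting both brackets to zero gives the nullclines N + 0.755M = 611 and 0.268N + M = 708.
Substituting M = 708 - 0.268N into the first: N(1 - 0.755·0.268) = 611 - 0.755·708.
So N* = 76.5/0.798 = 95.9, and then M* = 708 - 0.268·95.9 = 682.

N* ≈ 95.9, M* ≈ 682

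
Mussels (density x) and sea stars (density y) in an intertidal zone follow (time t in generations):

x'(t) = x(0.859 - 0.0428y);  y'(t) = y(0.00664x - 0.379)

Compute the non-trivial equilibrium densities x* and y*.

Set dy/dt = 0 with y > 0: 0.00664x - 0.379 = 0, so x* = 0.379/0.00664 = 57.1.
Set dx/dt = 0 with x > 0: 0.859 - 0.0428y = 0, so y* = 0.859/0.0428 = 20.1.

x* ≈ 57.1, y* ≈ 20.1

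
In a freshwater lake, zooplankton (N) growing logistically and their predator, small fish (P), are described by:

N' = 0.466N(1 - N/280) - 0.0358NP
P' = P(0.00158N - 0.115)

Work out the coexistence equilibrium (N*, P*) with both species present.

N* ≈ 72.8, P* ≈ 9.63

From dP/dt = 0 with P > 0: 0.00158N* = 0.115, so N* = 72.8.
Substitute into dN/dt = 0: 0.466(1 - 72.8/280) = 0.0358P*.
The bracket is 0.74, giving P* = 0.345/0.0358 = 9.63.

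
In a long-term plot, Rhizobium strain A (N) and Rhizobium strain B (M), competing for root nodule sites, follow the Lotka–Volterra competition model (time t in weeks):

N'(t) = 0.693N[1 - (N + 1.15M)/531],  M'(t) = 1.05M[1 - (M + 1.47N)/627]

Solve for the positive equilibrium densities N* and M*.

N* ≈ 275, M* ≈ 222

Setting both brackets to zero gives the nullclines N + 1.15M = 531 and 1.47N + M = 627.
Substituting M = 627 - 1.47N into the first: N(1 - 1.15·1.47) = 531 - 1.15·627.
So N* = -190/-0.69 = 275, and then M* = 627 - 1.47·275 = 222.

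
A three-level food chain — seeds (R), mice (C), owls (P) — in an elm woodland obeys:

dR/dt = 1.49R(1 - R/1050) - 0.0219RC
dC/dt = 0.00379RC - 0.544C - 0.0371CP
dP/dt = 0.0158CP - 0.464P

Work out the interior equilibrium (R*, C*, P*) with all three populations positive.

R* ≈ 597, C* ≈ 29.4, P* ≈ 46.3

From dP/dt = 0: 0.0158C* = 0.464, so C* = 29.4.
From dR/dt = 0: 1.49(1 - R*/1050) = 0.0219·29.4, giving R* = 1050·(1 - 0.432) = 597.
From dC/dt = 0: 0.00379·597 - 0.544 = 0.0371P*, so P* = 1.72/0.0371 = 46.3.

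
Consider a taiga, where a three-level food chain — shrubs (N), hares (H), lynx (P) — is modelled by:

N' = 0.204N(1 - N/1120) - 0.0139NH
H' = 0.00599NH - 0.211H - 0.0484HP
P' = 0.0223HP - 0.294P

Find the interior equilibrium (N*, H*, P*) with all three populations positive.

N* ≈ 114, H* ≈ 13.2, P* ≈ 9.74

From dP/dt = 0: 0.0223H* = 0.294, so H* = 13.2.
From dN/dt = 0: 0.204(1 - N*/1120) = 0.0139·13.2, giving N* = 1120·(1 - 0.898) = 114.
From dH/dt = 0: 0.00599·114 - 0.211 = 0.0484P*, so P* = 0.471/0.0484 = 9.74.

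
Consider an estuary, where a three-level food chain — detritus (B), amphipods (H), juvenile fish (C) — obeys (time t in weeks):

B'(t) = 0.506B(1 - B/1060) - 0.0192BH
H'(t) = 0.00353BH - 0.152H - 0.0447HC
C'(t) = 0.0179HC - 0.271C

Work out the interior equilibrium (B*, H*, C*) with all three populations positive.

From dC/dt = 0: 0.0179H* = 0.271, so H* = 15.1.
From dB/dt = 0: 0.506(1 - B*/1060) = 0.0192·15.1, giving B* = 1060·(1 - 0.574) = 451.
From dH/dt = 0: 0.00353·451 - 0.152 = 0.0447C*, so C* = 1.44/0.0447 = 32.2.

B* ≈ 451, H* ≈ 15.1, C* ≈ 32.2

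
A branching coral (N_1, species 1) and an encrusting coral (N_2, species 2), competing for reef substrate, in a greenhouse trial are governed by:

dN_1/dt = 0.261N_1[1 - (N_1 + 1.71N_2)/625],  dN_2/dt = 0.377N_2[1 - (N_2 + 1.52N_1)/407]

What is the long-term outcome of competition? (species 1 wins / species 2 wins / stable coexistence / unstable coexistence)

Compare the nullcline intercepts: K1/α12 = 625/1.71 = 365 < K2 = 407; K2/α21 = 407/1.52 = 268 < K1 = 625.
Since both are reversed, neither can invade when rare; the interior point is a saddle.

unstable coexistence (outcome depends on initial conditions)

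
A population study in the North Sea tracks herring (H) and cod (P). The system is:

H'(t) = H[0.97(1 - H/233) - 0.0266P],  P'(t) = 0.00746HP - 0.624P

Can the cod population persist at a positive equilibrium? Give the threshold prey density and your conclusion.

The predator equation gives dP/dt > 0 only when H > 0.624/0.00746 = 83.6.
Without the predator, H → K = 233. Since 233 > 83.6, the predator can invade and persist.

Threshold H = 83.6; K > 83.6, so yes, the predator persists.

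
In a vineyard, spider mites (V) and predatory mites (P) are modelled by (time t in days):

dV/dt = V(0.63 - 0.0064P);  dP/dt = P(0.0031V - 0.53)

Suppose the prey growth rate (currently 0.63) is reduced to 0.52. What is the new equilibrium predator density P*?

At the interior fixed point, setting dV/dt = 0 with V > 0 fixes P* = (prey growth rate)/(VP coefficient) — independent of the other coefficients.
With the change, P* = 0.52/0.0064 = 81.2; it falls from 98.4.

P* ≈ 81.2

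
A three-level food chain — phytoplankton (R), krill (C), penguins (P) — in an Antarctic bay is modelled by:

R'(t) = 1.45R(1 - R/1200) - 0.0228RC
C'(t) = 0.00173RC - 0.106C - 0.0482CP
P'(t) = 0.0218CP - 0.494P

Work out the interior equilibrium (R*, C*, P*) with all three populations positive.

From dP/dt = 0: 0.0218C* = 0.494, so C* = 22.7.
From dR/dt = 0: 1.45(1 - R*/1200) = 0.0228·22.7, giving R* = 1200·(1 - 0.356) = 772.
From dC/dt = 0: 0.00173·772 - 0.106 = 0.0482P*, so P* = 1.23/0.0482 = 25.5.

R* ≈ 772, C* ≈ 22.7, P* ≈ 25.5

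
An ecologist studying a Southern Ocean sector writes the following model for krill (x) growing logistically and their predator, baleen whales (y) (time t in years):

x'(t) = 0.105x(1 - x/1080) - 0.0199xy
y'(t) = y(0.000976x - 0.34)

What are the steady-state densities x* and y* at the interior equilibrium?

x* ≈ 348, y* ≈ 3.57

From dy/dt = 0 with y > 0: 0.000976x* = 0.34, so x* = 348.
Substitute into dx/dt = 0: 0.105(1 - 348/1080) = 0.0199y*.
The bracket is 0.677, giving y* = 0.0711/0.0199 = 3.57.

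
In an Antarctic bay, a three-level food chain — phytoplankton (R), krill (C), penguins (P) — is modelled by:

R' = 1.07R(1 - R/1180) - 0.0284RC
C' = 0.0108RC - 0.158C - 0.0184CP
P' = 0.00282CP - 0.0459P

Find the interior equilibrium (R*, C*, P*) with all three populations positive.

R* ≈ 670, C* ≈ 16.3, P* ≈ 385

From dP/dt = 0: 0.00282C* = 0.0459, so C* = 16.3.
From dR/dt = 0: 1.07(1 - R*/1180) = 0.0284·16.3, giving R* = 1180·(1 - 0.432) = 670.
From dC/dt = 0: 0.0108·670 - 0.158 = 0.0184P*, so P* = 7.08/0.0184 = 385.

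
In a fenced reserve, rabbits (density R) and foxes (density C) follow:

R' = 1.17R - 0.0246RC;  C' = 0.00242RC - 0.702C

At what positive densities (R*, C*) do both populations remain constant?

R* ≈ 290, C* ≈ 47.6

Set dC/dt = 0 with C > 0: 0.00242R - 0.702 = 0, so R* = 0.702/0.00242 = 290.
Set dR/dt = 0 with R > 0: 1.17 - 0.0246C = 0, so C* = 1.17/0.0246 = 47.6.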